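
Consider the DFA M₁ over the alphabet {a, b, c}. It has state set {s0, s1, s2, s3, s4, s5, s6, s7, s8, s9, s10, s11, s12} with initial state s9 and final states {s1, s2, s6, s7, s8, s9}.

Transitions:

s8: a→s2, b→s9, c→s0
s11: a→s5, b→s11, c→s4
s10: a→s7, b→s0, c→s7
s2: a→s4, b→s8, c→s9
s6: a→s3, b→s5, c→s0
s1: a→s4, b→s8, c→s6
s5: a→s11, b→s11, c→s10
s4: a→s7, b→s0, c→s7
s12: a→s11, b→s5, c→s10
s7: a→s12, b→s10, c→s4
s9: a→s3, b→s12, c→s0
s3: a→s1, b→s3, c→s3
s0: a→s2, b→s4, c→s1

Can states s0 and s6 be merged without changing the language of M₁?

Initial partition by acceptance: {s1,s2,s6,s7,s8,s9} | {s0,s3,s4,s5,s10,s11,s12}.
On input a, block {s1,s2,s6,s7,s8,s9} splits into {s1,s2,s6,s7,s9} and {s8}.
Refine {s1,s2,s6,s7,s9} on symbol b: members go to different blocks, giving {s6,s7,s9} and {s1,s2}.
On input a, block {s0,s3,s4,s5,s10,s11,s12} splits into {s5,s11,s12} and {s0,s3} and {s4,s10}.
On input a, block {s6,s7,s9} splits into {s6,s9} and {s7}.
Split {s0,s3} by δ(·,b) → {s0} and {s3}.
No further refinement is possible. Final partition (8 blocks): {s6,s9} | {s5,s11,s12} | {s8} | {s1,s2} | {s0} | {s4,s10} | {s7} | {s3}.
s0 and s6 end up in different blocks, so they are distinguishable. For instance, the string 'ε' is accepted from only s6.

No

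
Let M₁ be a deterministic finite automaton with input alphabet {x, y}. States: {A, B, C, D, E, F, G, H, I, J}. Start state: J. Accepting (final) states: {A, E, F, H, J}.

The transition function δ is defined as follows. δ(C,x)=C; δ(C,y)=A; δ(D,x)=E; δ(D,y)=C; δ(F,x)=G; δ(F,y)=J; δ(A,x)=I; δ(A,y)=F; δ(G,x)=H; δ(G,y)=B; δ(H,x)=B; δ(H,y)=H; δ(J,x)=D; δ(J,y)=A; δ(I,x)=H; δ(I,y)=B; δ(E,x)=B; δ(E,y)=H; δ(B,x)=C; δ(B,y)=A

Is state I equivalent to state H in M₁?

No

P0 = {A,E,F,H,J} | {B,C,D,G,I}.
Refine {B,C,D,G,I} on symbol x: members go to different blocks, giving {D,G,I} and {B,C}.
Refine {A,E,F,H,J} on symbol x: members go to different blocks, giving {A,F,J} and {E,H}.
No further refinement is possible. Final partition (4 blocks): {A,F,J} | {D,G,I} | {B,C} | {E,H}.
I and H end up in different blocks, so they are distinguishable. For instance, the string 'ε' is accepted from only H.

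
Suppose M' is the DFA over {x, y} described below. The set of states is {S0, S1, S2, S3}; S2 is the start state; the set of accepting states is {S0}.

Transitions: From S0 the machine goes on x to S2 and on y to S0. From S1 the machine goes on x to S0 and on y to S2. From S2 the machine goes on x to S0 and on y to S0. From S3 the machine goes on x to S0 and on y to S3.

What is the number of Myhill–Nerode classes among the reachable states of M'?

Reachable states from the start: {S0,S2}. Unreachable: {S1,S3} — drop them.
Initial partition by acceptance: {S0} | {S2}.
No further refinement is possible. Final partition (2 blocks): {S0} | {S2}.

2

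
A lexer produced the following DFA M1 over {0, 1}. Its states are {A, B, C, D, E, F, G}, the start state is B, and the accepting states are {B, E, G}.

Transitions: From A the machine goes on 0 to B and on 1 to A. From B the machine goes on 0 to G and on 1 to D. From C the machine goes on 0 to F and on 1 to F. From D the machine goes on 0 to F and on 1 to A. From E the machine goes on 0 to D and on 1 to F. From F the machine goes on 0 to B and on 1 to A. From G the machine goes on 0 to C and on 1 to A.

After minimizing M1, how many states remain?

Reachable states from the start: {A,B,C,D,F,G}. Unreachable: {E} — drop them.
P0 = {B,G} | {A,C,D,F}.
Split {B,G} by δ(·,0) → {B} and {G}.
Split {A,C,D,F} by δ(·,0) → {A,F} and {C,D}.
Stable partition: {B} | {A,F} | {G} | {C,D} — 4 equivalence classes.

4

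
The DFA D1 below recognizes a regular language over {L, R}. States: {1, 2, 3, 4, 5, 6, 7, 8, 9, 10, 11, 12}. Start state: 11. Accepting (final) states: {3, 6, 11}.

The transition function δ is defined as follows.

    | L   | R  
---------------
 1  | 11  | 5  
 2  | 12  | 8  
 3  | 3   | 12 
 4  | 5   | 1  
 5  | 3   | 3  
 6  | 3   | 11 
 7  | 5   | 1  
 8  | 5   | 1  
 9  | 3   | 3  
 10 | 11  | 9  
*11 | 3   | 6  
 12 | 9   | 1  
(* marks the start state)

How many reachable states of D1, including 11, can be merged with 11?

2

First remove the unreachable states {2,4,7,8,10}; 7 states remain.
P0 = {3,6,11} | {1,5,9,12}.
Refine {3,6,11} on symbol R: members go to different blocks, giving {6,11} and {3}.
Split {1,5,9,12} by δ(·,L) → {5,9} and {1} and {12}.
Stable partition: {6,11} | {5,9} | {3} | {1} | {12} — 5 equivalence classes.
State 11 belongs to the block {6,11}, which has 2 states.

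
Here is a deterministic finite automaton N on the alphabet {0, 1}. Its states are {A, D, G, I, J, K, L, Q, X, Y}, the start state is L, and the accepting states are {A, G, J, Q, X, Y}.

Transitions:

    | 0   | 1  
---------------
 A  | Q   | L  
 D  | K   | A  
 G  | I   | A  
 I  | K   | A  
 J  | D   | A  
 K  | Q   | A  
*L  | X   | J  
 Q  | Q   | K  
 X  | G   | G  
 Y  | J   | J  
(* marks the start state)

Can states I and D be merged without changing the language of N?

Yes

States {Y} cannot be reached from the start state, so discard them.
P0 = {A,G,J,Q,X} | {D,I,K,L}.
On input 0, block {A,G,J,Q,X} splits into {A,Q,X} and {G,J}.
Refine {A,Q,X} on symbol 0: members go to different blocks, giving {A,Q} and {X}.
On input 0, block {D,I,K,L} splits into {D,I} and {K} and {L}.
Split {A,Q} by δ(·,1) → {A} and {Q}.
The partition is now stable with 7 blocks: {A} | {D,I} | {G,J} | {X} | {K} | {L} | {Q}.
I and D lie in the same block of the stable partition, so they are equivalent — no string distinguishes them.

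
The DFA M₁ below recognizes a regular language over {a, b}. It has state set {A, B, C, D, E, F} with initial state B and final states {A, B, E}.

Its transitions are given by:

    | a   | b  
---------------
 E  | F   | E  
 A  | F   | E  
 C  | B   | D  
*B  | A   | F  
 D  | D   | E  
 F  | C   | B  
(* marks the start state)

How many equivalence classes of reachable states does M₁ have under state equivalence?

5

Initial partition by acceptance: {A,B,E} | {C,D,F}.
Refine {A,B,E} on symbol a: members go to different blocks, giving {A,E} and {B}.
Split {C,D,F} by δ(·,a) → {D,F} and {C}.
Split {D,F} by δ(·,a) → {D} and {F}.
The partition is now stable with 5 blocks: {A,E} | {D} | {B} | {C} | {F}.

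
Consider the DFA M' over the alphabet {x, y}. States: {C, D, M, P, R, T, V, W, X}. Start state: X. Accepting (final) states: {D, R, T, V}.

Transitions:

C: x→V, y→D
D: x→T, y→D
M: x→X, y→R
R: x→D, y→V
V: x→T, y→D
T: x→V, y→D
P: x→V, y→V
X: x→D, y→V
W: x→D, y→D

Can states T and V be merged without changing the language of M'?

First remove the unreachable states {C,M,P,R,W}; 4 states remain.
Initial partition by acceptance: {D,T,V} | {X}.
The partition is now stable with 2 blocks: {D,T,V} | {X}.
T and V lie in the same block of the stable partition, so they are equivalent — no string distinguishes them.

Yes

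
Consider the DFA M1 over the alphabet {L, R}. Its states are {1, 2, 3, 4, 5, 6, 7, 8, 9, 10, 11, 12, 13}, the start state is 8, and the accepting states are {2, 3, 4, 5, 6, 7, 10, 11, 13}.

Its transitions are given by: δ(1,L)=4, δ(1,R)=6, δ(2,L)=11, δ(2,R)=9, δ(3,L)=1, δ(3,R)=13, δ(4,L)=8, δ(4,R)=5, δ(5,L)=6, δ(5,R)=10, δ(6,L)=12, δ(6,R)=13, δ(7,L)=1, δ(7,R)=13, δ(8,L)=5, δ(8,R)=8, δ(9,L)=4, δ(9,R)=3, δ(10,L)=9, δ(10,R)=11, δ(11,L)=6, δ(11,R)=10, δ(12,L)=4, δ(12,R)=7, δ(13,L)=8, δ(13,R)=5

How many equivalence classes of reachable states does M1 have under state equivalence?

First remove the unreachable states {2}; 12 states remain.
P0 = {3,4,5,6,7,10,11,13} | {1,8,9,12}.
Split {3,4,5,6,7,10,11,13} by δ(·,L) → {3,4,6,7,10,13} and {5,11}.
Refine {3,4,6,7,10,13} on symbol R: members go to different blocks, giving {3,6,7} and {4,10,13}.
On input L, block {1,8,9,12} splits into {1,9,12} and {8}.
On input L, block {4,10,13} splits into {4,13} and {10}.
The partition is now stable with 6 blocks: {3,6,7} | {1,9,12} | {5,11} | {4,13} | {8} | {10}.

6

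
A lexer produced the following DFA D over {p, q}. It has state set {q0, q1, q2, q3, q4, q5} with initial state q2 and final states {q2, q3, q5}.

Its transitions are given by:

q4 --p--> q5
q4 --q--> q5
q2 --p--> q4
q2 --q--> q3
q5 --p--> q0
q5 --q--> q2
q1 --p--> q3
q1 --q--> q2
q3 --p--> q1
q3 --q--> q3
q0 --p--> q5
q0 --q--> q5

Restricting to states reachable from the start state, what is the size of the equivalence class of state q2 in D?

3

Initial partition by acceptance: {q2,q3,q5} | {q0,q1,q4}.
Stable partition: {q2,q3,q5} | {q0,q1,q4} — 2 equivalence classes.
State q2 belongs to the block {q2,q3,q5}, which has 3 states.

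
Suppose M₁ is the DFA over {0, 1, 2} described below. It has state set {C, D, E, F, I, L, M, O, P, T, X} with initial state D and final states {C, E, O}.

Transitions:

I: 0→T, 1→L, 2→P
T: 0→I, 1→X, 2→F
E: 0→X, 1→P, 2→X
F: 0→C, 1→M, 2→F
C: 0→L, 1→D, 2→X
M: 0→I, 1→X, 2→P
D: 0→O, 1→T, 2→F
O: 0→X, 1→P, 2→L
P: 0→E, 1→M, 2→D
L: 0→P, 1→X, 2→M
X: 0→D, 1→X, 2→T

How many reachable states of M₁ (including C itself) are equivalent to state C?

3

Initial partition by acceptance: {C,E,O} | {D,F,I,L,M,P,T,X}.
Split {D,F,I,L,M,P,T,X} by δ(·,0) → {I,L,M,T,X} and {D,F,P}.
On input 0, block {I,L,M,T,X} splits into {I,M,T} and {L,X}.
The partition is now stable with 4 blocks: {C,E,O} | {I,M,T} | {D,F,P} | {L,X}.
State C belongs to the block {C,E,O}, which has 3 states.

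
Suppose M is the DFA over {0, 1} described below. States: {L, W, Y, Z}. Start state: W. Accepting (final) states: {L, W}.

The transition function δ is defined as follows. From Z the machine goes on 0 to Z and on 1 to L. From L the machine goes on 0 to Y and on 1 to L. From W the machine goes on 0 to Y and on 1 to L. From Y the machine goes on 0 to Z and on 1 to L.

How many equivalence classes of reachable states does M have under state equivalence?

P0 = {L,W} | {Y,Z}.
No further refinement is possible. Final partition (2 blocks): {L,W} | {Y,Z}.

2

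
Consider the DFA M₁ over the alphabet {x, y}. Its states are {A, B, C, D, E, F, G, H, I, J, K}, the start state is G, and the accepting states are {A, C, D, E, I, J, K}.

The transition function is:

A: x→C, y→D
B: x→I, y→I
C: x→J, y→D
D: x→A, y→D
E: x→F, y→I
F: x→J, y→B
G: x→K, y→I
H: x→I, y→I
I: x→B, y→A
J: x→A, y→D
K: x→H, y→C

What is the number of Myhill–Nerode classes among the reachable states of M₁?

3

States {E,F} cannot be reached from the start state, so discard them.
P0 = {A,C,D,I,J,K} | {B,G,H}.
Split {A,C,D,I,J,K} by δ(·,x) → {A,C,D,J} and {I,K}.
Stable partition: {A,C,D,J} | {B,G,H} | {I,K} — 3 equivalence classes.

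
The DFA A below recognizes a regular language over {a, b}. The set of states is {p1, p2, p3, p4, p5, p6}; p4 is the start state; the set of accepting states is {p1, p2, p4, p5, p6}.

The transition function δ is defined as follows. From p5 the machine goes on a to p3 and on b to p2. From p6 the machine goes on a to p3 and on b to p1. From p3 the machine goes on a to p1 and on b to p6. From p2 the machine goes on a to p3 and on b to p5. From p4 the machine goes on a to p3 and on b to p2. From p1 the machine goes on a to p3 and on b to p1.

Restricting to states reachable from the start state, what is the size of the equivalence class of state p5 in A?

All states are reachable from the start state.
P0 = {p1,p2,p4,p5,p6} | {p3}.
The partition is now stable with 2 blocks: {p1,p2,p4,p5,p6} | {p3}.
State p5 belongs to the block {p1,p2,p4,p5,p6}, which has 5 states.

5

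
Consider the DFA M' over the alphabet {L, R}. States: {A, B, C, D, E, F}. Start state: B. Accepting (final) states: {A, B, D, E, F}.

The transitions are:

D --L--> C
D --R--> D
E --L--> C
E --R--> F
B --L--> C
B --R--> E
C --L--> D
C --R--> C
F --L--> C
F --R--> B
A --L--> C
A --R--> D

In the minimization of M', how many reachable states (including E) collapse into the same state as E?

States {A} cannot be reached from the start state, so discard them.
P0 = {B,D,E,F} | {C}.
Stable partition: {B,D,E,F} | {C} — 2 equivalence classes.
The equivalence class containing E is {B,D,E,F}, of size 4.

4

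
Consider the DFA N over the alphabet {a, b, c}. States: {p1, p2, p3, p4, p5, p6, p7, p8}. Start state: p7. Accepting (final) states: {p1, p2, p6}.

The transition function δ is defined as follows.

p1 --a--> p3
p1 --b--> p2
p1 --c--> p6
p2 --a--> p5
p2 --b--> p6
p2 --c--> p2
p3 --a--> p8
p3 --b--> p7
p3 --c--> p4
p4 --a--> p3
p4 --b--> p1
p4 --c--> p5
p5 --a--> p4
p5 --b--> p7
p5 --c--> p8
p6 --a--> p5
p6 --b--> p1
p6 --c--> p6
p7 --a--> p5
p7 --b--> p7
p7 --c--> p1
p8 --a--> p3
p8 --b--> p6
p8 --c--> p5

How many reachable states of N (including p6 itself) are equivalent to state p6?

3

Initial partition by acceptance: {p1,p2,p6} | {p3,p4,p5,p7,p8}.
On input b, block {p3,p4,p5,p7,p8} splits into {p3,p5,p7} and {p4,p8}.
On input a, block {p3,p5,p7} splits into {p3,p5} and {p7}.
No further refinement is possible. Final partition (4 blocks): {p1,p2,p6} | {p3,p5} | {p4,p8} | {p7}.
State p6 belongs to the block {p1,p2,p6}, which has 3 states.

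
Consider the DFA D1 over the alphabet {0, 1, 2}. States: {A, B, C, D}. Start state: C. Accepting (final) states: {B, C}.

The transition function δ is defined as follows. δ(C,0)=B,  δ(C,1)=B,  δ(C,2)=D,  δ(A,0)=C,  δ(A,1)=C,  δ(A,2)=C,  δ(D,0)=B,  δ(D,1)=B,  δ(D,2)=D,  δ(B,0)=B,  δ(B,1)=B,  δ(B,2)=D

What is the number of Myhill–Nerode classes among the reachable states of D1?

2

Reachable states from the start: {B,C,D}. Unreachable: {A} — drop them.
Start with accepting vs non-accepting: {B,C} | {D}.
No further refinement is possible. Final partition (2 blocks): {B,C} | {D}.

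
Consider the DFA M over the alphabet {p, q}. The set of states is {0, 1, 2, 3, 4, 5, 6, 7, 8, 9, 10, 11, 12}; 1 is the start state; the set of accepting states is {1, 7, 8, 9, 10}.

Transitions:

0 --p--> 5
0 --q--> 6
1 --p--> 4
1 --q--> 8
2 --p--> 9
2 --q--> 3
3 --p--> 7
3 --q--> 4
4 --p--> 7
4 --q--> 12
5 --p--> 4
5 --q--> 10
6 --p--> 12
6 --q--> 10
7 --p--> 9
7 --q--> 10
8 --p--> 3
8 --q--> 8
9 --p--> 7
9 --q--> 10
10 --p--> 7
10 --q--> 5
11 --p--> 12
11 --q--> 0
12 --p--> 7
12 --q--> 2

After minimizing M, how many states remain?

5

First remove the unreachable states {0,6,11}; 10 states remain.
Start with accepting vs non-accepting: {1,7,8,9,10} | {2,3,4,5,12}.
Refine {1,7,8,9,10} on symbol p: members go to different blocks, giving {7,9,10} and {1,8}.
Split {7,9,10} by δ(·,q) → {7,9} and {10}.
Refine {2,3,4,5,12} on symbol p: members go to different blocks, giving {2,3,4,12} and {5}.
Stable partition: {7,9} | {2,3,4,12} | {1,8} | {10} | {5} — 5 equivalence classes.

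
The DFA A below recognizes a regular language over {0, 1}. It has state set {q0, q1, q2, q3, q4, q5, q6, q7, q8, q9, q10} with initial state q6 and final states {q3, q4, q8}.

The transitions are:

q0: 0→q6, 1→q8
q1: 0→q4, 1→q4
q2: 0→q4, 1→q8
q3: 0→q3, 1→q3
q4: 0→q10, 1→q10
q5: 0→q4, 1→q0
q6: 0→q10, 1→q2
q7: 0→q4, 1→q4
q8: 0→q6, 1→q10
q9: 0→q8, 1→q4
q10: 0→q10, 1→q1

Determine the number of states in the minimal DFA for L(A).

3

First remove the unreachable states {q0,q3,q5,q7,q9}; 6 states remain.
Initial partition by acceptance: {q4,q8} | {q1,q2,q6,q10}.
Split {q1,q2,q6,q10} by δ(·,0) → {q1,q2} and {q6,q10}.
Stable partition: {q4,q8} | {q1,q2} | {q6,q10} — 3 equivalence classes.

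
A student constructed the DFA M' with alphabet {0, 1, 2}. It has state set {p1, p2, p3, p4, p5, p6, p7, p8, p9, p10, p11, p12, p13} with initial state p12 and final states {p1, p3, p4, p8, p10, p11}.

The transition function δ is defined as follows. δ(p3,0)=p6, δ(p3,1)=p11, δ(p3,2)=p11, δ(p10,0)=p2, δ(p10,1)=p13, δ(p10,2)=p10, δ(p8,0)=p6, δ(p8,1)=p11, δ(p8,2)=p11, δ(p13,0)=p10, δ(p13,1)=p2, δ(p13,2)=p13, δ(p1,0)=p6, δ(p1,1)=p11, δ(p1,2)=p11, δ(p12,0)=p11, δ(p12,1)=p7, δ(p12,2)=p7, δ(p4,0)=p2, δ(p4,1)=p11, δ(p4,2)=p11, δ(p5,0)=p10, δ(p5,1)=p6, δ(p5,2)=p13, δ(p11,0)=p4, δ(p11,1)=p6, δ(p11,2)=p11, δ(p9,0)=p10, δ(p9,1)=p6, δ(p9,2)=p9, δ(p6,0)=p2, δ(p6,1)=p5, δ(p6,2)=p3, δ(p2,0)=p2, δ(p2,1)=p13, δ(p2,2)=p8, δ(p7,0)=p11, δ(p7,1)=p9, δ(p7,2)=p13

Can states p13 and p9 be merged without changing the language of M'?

Yes

Reachable states from the start: {p2,p3,p4,p5,p6,p7,p8,p9,p10,p11,p12,p13}. Unreachable: {p1} — drop them.
Start with accepting vs non-accepting: {p3,p4,p8,p10,p11} | {p2,p5,p6,p7,p9,p12,p13}.
Refine {p3,p4,p8,p10,p11} on symbol 0: members go to different blocks, giving {p3,p4,p8,p10} and {p11}.
On input 1, block {p3,p4,p8,p10} splits into {p3,p4,p8} and {p10}.
Refine {p2,p5,p6,p7,p9,p12,p13} on symbol 0: members go to different blocks, giving {p5,p9,p13} and {p2,p6} and {p7,p12}.
Refine {p7,p12} on symbol 1: members go to different blocks, giving {p7} and {p12}.
No further refinement is possible. Final partition (7 blocks): {p3,p4,p8} | {p5,p9,p13} | {p11} | {p10} | {p2,p6} | {p7} | {p12}.
p13 and p9 lie in the same block of the stable partition, so they are equivalent — no string distinguishes them.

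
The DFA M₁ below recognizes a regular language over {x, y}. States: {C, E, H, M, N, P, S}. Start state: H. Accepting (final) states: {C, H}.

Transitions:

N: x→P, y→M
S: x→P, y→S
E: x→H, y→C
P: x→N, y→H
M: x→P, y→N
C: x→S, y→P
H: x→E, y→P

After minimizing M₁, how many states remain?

Every state is reachable, so we keep all 7.
Initial partition by acceptance: {C,H} | {E,M,N,P,S}.
Refine {E,M,N,P,S} on symbol x: members go to different blocks, giving {M,N,P,S} and {E}.
Refine {C,H} on symbol x: members go to different blocks, giving {H} and {C}.
Refine {M,N,P,S} on symbol y: members go to different blocks, giving {M,N,S} and {P}.
Stable partition: {H} | {M,N,S} | {E} | {C} | {P} — 5 equivalence classes.

5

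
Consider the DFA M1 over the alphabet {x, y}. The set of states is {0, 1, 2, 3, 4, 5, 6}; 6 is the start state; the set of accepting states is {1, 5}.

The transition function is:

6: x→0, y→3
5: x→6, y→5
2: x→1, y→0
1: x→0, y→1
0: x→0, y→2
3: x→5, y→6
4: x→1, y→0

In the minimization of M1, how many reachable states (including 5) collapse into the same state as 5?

2

First remove the unreachable states {4}; 6 states remain.
Initial partition by acceptance: {1,5} | {0,2,3,6}.
On input x, block {0,2,3,6} splits into {0,6} and {2,3}.
The partition is now stable with 3 blocks: {1,5} | {0,6} | {2,3}.
State 5 belongs to the block {1,5}, which has 2 states.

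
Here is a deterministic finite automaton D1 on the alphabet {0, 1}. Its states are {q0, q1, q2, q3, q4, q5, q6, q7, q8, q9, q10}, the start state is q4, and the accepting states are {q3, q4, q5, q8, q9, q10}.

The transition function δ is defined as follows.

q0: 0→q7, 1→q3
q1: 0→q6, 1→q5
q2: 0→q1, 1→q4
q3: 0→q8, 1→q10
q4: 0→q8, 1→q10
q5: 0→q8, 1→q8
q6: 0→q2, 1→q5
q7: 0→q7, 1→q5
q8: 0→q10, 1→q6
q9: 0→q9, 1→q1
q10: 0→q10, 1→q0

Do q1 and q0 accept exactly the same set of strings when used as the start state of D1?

First remove the unreachable states {q9}; 10 states remain.
Initial partition by acceptance: {q3,q4,q5,q8,q10} | {q0,q1,q2,q6,q7}.
Refine {q3,q4,q5,q8,q10} on symbol 1: members go to different blocks, giving {q3,q4,q5} and {q8,q10}.
Stable partition: {q3,q4,q5} | {q0,q1,q2,q6,q7} | {q8,q10} — 3 equivalence classes.
q1 and q0 lie in the same block of the stable partition, so they are equivalent — no string distinguishes them.

Yes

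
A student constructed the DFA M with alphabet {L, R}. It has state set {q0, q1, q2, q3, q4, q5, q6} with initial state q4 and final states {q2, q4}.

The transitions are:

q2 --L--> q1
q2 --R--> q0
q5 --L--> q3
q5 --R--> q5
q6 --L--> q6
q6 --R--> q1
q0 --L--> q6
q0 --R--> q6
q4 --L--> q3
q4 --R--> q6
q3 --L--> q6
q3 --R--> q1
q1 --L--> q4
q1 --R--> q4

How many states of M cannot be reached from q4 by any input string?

Starting at q4 and following transitions, the reachable set is {q1, q3, q4, q6}. That leaves q0, q2, q5 unreachable — 3 in total.

3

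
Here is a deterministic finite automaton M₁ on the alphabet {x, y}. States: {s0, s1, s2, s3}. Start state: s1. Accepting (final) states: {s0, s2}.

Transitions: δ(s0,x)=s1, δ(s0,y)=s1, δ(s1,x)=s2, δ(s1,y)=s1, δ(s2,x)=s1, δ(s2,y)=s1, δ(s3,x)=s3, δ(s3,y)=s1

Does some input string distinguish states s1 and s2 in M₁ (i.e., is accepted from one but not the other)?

First remove the unreachable states {s0,s3}; 2 states remain.
Initial partition by acceptance: {s2} | {s1}.
No further refinement is possible. Final partition (2 blocks): {s2} | {s1}.
s1 and s2 end up in different blocks, so they are distinguishable. For instance, the string 'ε' is accepted from only s2.

Yes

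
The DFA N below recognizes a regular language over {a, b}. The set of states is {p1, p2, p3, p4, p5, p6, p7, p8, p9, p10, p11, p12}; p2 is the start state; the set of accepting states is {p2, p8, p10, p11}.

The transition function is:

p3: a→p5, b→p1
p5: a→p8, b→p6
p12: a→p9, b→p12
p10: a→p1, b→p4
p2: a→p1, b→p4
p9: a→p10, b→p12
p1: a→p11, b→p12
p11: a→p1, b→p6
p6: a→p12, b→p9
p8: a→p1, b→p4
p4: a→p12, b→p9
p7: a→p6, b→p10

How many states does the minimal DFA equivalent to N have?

4

First remove the unreachable states {p3,p5,p7,p8}; 8 states remain.
Initial partition by acceptance: {p2,p10,p11} | {p1,p4,p6,p9,p12}.
On input a, block {p1,p4,p6,p9,p12} splits into {p4,p6,p12} and {p1,p9}.
Split {p4,p6,p12} by δ(·,a) → {p4,p6} and {p12}.
Stable partition: {p2,p10,p11} | {p4,p6} | {p1,p9} | {p12} — 4 equivalence classes.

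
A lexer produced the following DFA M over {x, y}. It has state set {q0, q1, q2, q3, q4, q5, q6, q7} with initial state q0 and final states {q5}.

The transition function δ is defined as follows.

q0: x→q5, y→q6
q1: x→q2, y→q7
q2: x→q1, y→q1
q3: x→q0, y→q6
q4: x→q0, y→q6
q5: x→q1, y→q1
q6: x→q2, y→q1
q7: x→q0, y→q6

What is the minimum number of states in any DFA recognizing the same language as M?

States {q3,q4} cannot be reached from the start state, so discard them.
P0 = {q5} | {q0,q1,q2,q6,q7}.
Refine {q0,q1,q2,q6,q7} on symbol x: members go to different blocks, giving {q1,q2,q6,q7} and {q0}.
Refine {q1,q2,q6,q7} on symbol x: members go to different blocks, giving {q1,q2,q6} and {q7}.
On input y, block {q1,q2,q6} splits into {q2,q6} and {q1}.
Refine {q2,q6} on symbol x: members go to different blocks, giving {q2} and {q6}.
Stable partition: {q5} | {q2} | {q0} | {q7} | {q1} | {q6} — 6 equivalence classes.

6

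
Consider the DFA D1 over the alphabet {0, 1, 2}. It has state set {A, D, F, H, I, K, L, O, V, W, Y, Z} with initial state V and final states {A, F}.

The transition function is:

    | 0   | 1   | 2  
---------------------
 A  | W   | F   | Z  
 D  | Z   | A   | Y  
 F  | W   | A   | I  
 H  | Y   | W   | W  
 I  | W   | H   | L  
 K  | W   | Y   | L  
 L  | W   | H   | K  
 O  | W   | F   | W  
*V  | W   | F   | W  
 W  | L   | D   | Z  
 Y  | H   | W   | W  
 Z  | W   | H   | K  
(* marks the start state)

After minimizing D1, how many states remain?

6

Reachable states from the start: {A,D,F,H,I,K,L,V,W,Y,Z}. Unreachable: {O} — drop them.
P0 = {A,F} | {D,H,I,K,L,V,W,Y,Z}.
Refine {D,H,I,K,L,V,W,Y,Z} on symbol 1: members go to different blocks, giving {H,I,K,L,W,Y,Z} and {D,V}.
Split {H,I,K,L,W,Y,Z} by δ(·,1) → {H,I,K,L,Y,Z} and {W}.
Split {H,I,K,L,Y,Z} by δ(·,0) → {I,K,L,Z} and {H,Y}.
Refine {D,V} on symbol 0: members go to different blocks, giving {D} and {V}.
No further refinement is possible. Final partition (6 blocks): {A,F} | {I,K,L,Z} | {D} | {W} | {H,Y} | {V}.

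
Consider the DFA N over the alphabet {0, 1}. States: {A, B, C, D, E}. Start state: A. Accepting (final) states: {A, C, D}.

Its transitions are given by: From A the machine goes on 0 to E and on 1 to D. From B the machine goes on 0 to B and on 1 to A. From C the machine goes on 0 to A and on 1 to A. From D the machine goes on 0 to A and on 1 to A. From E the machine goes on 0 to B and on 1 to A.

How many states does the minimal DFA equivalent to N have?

Reachable states from the start: {A,B,D,E}. Unreachable: {C} — drop them.
P0 = {A,D} | {B,E}.
Split {A,D} by δ(·,0) → {A} and {D}.
Stable partition: {A} | {B,E} | {D} — 3 equivalence classes.

3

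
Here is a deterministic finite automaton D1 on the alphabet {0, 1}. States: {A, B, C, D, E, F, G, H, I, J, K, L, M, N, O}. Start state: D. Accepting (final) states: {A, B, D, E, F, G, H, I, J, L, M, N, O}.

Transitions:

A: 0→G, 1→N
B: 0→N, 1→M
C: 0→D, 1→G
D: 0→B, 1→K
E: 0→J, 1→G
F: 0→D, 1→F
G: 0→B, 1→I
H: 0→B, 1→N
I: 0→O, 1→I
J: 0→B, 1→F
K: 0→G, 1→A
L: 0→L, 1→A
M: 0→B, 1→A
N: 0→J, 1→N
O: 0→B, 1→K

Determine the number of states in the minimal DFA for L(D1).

First remove the unreachable states {C,E,H,L}; 11 states remain.
Start with accepting vs non-accepting: {A,B,D,F,G,I,J,M,N,O} | {K}.
Refine {A,B,D,F,G,I,J,M,N,O} on symbol 1: members go to different blocks, giving {A,B,F,G,I,J,M,N} and {D,O}.
Split {A,B,F,G,I,J,M,N} by δ(·,0) → {A,B,G,J,M,N} and {F,I}.
On input 1, block {A,B,G,J,M,N} splits into {A,B,M,N} and {G,J}.
Split {A,B,M,N} by δ(·,0) → {A,N} and {B,M}.
Split {B,M} by δ(·,0) → {B} and {M}.
Stable partition: {A,N} | {K} | {D,O} | {F,I} | {G,J} | {B} | {M} — 7 equivalence classes.

7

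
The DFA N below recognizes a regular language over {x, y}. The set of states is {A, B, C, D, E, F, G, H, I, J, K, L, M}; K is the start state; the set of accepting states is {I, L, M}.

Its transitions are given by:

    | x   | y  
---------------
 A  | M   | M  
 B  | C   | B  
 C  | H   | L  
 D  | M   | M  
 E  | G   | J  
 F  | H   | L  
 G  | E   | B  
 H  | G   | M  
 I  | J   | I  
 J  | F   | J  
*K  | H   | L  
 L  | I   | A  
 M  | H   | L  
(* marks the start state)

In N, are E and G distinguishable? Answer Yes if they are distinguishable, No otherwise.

No

States {D} cannot be reached from the start state, so discard them.
Start with accepting vs non-accepting: {I,L,M} | {A,B,C,E,F,G,H,J,K}.
Split {I,L,M} by δ(·,x) → {I,M} and {L}.
On input y, block {I,M} splits into {I} and {M}.
Refine {A,B,C,E,F,G,H,J,K} on symbol x: members go to different blocks, giving {B,C,E,F,G,H,J,K} and {A}.
On input y, block {B,C,E,F,G,H,J,K} splits into {B,E,G,J} and {C,F,K} and {H}.
Refine {B,E,G,J} on symbol x: members go to different blocks, giving {B,J} and {E,G}.
Stable partition: {I} | {B,J} | {L} | {M} | {A} | {C,F,K} | {H} | {E,G} — 8 equivalence classes.
E and G lie in the same block of the stable partition, so they are equivalent — no string distinguishes them.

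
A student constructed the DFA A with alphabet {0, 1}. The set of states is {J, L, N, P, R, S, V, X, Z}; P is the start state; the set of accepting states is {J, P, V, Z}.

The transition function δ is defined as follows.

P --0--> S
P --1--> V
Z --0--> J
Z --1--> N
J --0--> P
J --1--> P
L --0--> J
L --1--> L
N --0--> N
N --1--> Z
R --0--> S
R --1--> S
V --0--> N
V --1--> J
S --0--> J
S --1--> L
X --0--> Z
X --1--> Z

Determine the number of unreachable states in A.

BFS from P reaches {J, L, N, P, S, V, Z}; the 2 state(s) R, X are never visited.

2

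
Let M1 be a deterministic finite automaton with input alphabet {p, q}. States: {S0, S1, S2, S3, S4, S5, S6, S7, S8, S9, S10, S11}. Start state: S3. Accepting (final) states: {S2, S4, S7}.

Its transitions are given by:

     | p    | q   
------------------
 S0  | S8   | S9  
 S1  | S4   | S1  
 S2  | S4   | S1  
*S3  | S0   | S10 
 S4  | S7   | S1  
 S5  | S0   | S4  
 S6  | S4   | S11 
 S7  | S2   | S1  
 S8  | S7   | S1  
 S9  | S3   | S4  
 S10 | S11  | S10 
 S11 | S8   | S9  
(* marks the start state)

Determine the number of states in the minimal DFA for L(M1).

States {S5,S6} cannot be reached from the start state, so discard them.
Start with accepting vs non-accepting: {S2,S4,S7} | {S0,S1,S3,S8,S9,S10,S11}.
Refine {S0,S1,S3,S8,S9,S10,S11} on symbol p: members go to different blocks, giving {S0,S3,S9,S10,S11} and {S1,S8}.
On input p, block {S0,S3,S9,S10,S11} splits into {S3,S9,S10} and {S0,S11}.
Split {S3,S9,S10} by δ(·,p) → {S3,S10} and {S9}.
Stable partition: {S2,S4,S7} | {S3,S10} | {S1,S8} | {S0,S11} | {S9} — 5 equivalence classes.

5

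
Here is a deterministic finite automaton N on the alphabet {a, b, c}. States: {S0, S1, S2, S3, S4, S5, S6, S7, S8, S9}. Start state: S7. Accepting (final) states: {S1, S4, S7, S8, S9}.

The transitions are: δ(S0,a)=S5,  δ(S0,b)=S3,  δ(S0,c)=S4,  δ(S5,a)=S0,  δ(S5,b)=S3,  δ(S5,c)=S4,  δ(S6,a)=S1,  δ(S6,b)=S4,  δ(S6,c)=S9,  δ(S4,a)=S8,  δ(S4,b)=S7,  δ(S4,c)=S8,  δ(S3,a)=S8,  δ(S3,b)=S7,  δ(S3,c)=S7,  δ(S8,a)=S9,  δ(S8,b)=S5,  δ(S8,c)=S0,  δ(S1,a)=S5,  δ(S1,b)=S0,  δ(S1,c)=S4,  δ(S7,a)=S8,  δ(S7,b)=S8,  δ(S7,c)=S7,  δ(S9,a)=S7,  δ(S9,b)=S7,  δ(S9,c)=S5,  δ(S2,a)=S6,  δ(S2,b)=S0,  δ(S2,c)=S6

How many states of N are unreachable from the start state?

3

Starting at S7 and following transitions, the reachable set is {S0, S3, S4, S5, S7, S8, S9}. That leaves S1, S2, S6 unreachable — 3 in total.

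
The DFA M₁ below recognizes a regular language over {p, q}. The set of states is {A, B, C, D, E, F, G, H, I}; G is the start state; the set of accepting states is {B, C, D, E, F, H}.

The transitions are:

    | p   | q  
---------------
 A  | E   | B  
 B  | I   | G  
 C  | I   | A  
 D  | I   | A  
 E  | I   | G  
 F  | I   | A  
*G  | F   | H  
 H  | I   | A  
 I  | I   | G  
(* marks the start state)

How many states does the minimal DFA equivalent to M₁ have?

3

Reachable states from the start: {A,B,E,F,G,H,I}. Unreachable: {C,D} — drop them.
P0 = {B,E,F,H} | {A,G,I}.
On input p, block {A,G,I} splits into {A,G} and {I}.
The partition is now stable with 3 blocks: {B,E,F,H} | {A,G} | {I}.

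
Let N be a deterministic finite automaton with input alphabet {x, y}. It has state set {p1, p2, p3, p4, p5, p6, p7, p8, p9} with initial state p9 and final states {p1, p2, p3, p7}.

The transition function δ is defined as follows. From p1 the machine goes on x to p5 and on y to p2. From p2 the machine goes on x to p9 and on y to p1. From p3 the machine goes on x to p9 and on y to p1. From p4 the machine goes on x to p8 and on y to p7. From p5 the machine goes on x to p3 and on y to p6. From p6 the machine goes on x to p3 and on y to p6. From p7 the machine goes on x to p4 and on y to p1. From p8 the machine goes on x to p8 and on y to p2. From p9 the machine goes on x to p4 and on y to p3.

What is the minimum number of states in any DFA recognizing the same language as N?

Every state is reachable, so we keep all 9.
P0 = {p1,p2,p3,p7} | {p4,p5,p6,p8,p9}.
Refine {p4,p5,p6,p8,p9} on symbol x: members go to different blocks, giving {p4,p8,p9} and {p5,p6}.
Split {p1,p2,p3,p7} by δ(·,x) → {p2,p3,p7} and {p1}.
The partition is now stable with 4 blocks: {p2,p3,p7} | {p4,p8,p9} | {p5,p6} | {p1}.

4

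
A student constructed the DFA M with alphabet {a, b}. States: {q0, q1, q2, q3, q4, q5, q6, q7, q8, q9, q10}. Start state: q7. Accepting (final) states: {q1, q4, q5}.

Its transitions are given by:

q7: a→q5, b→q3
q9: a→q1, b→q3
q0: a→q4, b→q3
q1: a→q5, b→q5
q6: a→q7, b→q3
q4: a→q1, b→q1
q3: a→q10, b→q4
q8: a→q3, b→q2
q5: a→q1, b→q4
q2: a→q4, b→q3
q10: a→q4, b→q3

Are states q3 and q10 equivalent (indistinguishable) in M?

States {q0,q2,q6,q8,q9} cannot be reached from the start state, so discard them.
P0 = {q1,q4,q5} | {q3,q7,q10}.
Refine {q3,q7,q10} on symbol a: members go to different blocks, giving {q7,q10} and {q3}.
No further refinement is possible. Final partition (3 blocks): {q1,q4,q5} | {q7,q10} | {q3}.
q3 and q10 end up in different blocks, so they are distinguishable. For instance, the string 'a' is accepted from only q10.

No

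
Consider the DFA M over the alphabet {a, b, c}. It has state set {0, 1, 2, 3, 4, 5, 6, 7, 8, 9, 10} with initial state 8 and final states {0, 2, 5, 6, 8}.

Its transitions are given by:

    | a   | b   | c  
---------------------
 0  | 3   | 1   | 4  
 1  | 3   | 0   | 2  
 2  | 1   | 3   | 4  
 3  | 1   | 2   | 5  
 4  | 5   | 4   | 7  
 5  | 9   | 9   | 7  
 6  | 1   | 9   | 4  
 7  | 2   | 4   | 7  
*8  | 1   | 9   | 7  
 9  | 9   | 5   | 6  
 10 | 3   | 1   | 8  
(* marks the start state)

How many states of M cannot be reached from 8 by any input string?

1

No path from 8 leads to 10; the other 10 states are all reachable.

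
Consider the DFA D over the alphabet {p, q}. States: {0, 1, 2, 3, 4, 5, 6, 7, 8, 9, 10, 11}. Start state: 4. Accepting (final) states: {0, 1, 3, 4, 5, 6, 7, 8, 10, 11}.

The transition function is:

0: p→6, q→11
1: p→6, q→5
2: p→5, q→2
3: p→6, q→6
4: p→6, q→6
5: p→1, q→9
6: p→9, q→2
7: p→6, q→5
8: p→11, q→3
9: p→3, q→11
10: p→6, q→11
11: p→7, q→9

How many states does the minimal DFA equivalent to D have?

States {0,8,10} cannot be reached from the start state, so discard them.
P0 = {1,3,4,5,6,7,11} | {2,9}.
Refine {1,3,4,5,6,7,11} on symbol p: members go to different blocks, giving {1,3,4,5,7,11} and {6}.
Split {1,3,4,5,7,11} by δ(·,p) → {1,3,4,7} and {5,11}.
Refine {1,3,4,7} on symbol q: members go to different blocks, giving {1,7} and {3,4}.
Split {2,9} by δ(·,p) → {2} and {9}.
The partition is now stable with 6 blocks: {1,7} | {2} | {6} | {5,11} | {3,4} | {9}.

6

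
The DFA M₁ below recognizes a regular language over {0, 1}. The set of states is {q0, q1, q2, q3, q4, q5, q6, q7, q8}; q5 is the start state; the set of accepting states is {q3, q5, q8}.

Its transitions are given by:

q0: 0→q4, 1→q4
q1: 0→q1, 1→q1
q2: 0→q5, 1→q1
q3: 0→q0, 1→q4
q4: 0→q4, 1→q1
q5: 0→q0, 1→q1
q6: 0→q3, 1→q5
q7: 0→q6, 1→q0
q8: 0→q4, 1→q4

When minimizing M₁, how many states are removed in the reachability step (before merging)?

5

BFS from q5 reaches {q0, q1, q4, q5}; the 5 state(s) q2, q3, q6, q7, q8 are never visited.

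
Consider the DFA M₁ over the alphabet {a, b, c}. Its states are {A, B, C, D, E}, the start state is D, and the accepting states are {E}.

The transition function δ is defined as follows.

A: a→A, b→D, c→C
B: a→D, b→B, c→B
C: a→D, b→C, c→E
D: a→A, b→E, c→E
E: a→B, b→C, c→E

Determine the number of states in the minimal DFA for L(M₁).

5

Every state is reachable, so we keep all 5.
Start with accepting vs non-accepting: {E} | {A,B,C,D}.
Split {A,B,C,D} by δ(·,b) → {A,B,C} and {D}.
Refine {A,B,C} on symbol a: members go to different blocks, giving {B,C} and {A}.
On input c, block {B,C} splits into {B} and {C}.
The partition is now stable with 5 blocks: {E} | {B} | {D} | {A} | {C}.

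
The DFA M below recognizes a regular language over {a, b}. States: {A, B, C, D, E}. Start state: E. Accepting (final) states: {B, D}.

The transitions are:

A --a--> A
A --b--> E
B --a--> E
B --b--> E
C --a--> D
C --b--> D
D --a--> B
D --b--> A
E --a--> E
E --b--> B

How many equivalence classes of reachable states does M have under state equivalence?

States {A,C,D} cannot be reached from the start state, so discard them.
Initial partition by acceptance: {B} | {E}.
No further refinement is possible. Final partition (2 blocks): {B} | {E}.

2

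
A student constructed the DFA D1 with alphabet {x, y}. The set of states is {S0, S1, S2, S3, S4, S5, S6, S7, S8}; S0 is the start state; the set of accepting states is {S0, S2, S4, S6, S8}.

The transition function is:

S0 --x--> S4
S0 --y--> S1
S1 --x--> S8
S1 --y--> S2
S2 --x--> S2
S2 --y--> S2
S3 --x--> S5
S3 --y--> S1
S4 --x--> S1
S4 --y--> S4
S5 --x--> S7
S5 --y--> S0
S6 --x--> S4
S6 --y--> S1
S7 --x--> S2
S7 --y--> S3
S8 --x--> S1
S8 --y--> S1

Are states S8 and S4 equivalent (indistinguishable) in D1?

No

Reachable states from the start: {S0,S1,S2,S4,S8}. Unreachable: {S3,S5,S6,S7} — drop them.
Initial partition by acceptance: {S0,S2,S4,S8} | {S1}.
Split {S0,S2,S4,S8} by δ(·,x) → {S0,S2} and {S4,S8}.
Split {S0,S2} by δ(·,x) → {S0} and {S2}.
Split {S4,S8} by δ(·,y) → {S4} and {S8}.
No further refinement is possible. Final partition (5 blocks): {S0} | {S1} | {S4} | {S2} | {S8}.
S8 and S4 end up in different blocks, so they are distinguishable. For instance, the string 'y' is accepted from only S4.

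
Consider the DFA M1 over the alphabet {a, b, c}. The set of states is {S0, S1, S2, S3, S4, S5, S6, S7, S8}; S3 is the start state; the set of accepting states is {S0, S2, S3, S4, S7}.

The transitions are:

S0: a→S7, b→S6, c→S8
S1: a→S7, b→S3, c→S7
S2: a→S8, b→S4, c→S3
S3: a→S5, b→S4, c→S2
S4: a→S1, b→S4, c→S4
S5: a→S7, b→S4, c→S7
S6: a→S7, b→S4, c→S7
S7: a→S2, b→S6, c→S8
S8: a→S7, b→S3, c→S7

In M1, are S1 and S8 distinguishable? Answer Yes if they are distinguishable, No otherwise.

No

States {S0} cannot be reached from the start state, so discard them.
Initial partition by acceptance: {S2,S3,S4,S7} | {S1,S5,S6,S8}.
Split {S2,S3,S4,S7} by δ(·,a) → {S2,S3,S4} and {S7}.
Stable partition: {S2,S3,S4} | {S1,S5,S6,S8} | {S7} — 3 equivalence classes.
S1 and S8 lie in the same block of the stable partition, so they are equivalent — no string distinguishes them.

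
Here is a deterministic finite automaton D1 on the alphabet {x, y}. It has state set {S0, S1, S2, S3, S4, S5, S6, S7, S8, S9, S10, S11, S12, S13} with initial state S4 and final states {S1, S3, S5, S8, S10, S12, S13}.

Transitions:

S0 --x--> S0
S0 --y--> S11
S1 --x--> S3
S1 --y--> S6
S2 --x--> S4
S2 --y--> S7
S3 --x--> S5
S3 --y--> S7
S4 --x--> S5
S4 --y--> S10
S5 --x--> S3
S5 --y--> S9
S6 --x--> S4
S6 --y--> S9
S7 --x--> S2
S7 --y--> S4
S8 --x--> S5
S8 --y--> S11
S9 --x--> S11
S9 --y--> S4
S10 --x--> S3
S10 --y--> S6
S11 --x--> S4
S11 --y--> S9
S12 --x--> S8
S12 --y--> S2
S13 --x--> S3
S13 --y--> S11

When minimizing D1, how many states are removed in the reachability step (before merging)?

5

BFS from S4 reaches {S2, S3, S4, S5, S6, S7, S9, S10, S11}; the 5 state(s) S0, S1, S8, S12, S13 are never visited.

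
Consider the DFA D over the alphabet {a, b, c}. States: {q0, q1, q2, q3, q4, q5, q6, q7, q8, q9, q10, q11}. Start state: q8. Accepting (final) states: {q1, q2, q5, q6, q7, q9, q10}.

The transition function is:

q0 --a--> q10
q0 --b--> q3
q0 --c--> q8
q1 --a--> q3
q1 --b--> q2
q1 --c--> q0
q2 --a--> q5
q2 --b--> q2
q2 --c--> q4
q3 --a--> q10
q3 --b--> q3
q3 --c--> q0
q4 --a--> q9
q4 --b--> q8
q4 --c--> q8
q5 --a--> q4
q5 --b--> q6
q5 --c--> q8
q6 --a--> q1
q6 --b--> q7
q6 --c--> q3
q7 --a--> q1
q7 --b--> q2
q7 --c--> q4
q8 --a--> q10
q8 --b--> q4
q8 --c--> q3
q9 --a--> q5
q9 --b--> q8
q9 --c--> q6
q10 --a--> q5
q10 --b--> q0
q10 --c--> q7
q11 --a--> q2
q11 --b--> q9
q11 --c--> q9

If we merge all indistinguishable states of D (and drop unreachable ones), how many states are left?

Reachable states from the start: {q0,q1,q2,q3,q4,q5,q6,q7,q8,q9,q10}. Unreachable: {q11} — drop them.
Start with accepting vs non-accepting: {q1,q2,q5,q6,q7,q9,q10} | {q0,q3,q4,q8}.
On input a, block {q1,q2,q5,q6,q7,q9,q10} splits into {q2,q6,q7,q9,q10} and {q1,q5}.
Split {q2,q6,q7,q9,q10} by δ(·,b) → {q2,q6,q7} and {q9,q10}.
Stable partition: {q2,q6,q7} | {q0,q3,q4,q8} | {q1,q5} | {q9,q10} — 4 equivalence classes.

4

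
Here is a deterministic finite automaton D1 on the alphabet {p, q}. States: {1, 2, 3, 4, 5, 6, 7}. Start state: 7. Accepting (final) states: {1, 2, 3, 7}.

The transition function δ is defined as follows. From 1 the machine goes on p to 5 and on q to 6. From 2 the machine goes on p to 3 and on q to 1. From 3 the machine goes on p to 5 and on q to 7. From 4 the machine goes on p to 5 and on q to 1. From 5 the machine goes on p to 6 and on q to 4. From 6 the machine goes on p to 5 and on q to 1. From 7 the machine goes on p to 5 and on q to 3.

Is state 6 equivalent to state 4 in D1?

States {2} cannot be reached from the start state, so discard them.
Start with accepting vs non-accepting: {1,3,7} | {4,5,6}.
Split {1,3,7} by δ(·,q) → {3,7} and {1}.
Split {4,5,6} by δ(·,q) → {4,6} and {5}.
No further refinement is possible. Final partition (4 blocks): {3,7} | {4,6} | {1} | {5}.
6 and 4 lie in the same block of the stable partition, so they are equivalent — no string distinguishes them.

Yes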